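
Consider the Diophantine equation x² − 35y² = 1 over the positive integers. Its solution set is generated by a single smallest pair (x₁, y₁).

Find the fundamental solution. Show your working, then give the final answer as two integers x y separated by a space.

6 1

[5; 1,10] for √35; ℓ=2 ⇒ convergent index 1
a_0=5:  p_0=5·1+0=5,  q_0=5·0+1=1
a_1=1:  p_1=1·5+1=6,  q_1=1·1+0=1
fundamental: x₁=6, y₁=1  (since 36 − 35·1 = 1)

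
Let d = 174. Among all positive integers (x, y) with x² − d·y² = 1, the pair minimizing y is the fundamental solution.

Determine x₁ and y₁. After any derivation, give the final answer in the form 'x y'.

[13; 5,4,5,26] for √174; ℓ=4 ⇒ convergent index 3
i=0: a=13 ⇒ p=13, q=1
i=1: a=5 ⇒ p=66, q=5
i=2: a=4 ⇒ p=277, q=21
i=3: a=5 ⇒ p=1451, q=110
→ (1451, 110).  Check: 1451²=2105401, 174·110²=2105400, difference 1.

1451 110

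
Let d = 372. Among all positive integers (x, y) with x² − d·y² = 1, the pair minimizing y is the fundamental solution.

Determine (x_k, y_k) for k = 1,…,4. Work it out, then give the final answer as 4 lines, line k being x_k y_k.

√372 → a₀=19, period (3,2,12,2,3,38); ℓ=6 even so k=5
step 0: (19, 1)  from 19·(1,0) + (0,1)
…
step 4: (3491, 181)  from 2·(1678,87) + (135,7)
step 5: (12151, 630)  from 3·(3491,181) + (1678,87)
(x₁, y₁) = (12151, 630);  12151² − 372·630² = 1 ✓
(x_2, y_2) = (12151·12151 + 372·630·630, 12151·630 + 630·12151) = (295293601, 15310260)
(x_3, y_3) = (12151·295293601 + 372·630·15310260, 12151·15310260 + 630·295293601) = (7176225079351, 372069937890)
(x_4, y_4) = (12151·7176225079351 + 372·630·372069937890, 12151·372069937890 + 630·7176225079351) = (174396621583094401, 9042043615292520)

12151 630
295293601 15310260
7176225079351 372069937890
174396621583094401 9042043615292520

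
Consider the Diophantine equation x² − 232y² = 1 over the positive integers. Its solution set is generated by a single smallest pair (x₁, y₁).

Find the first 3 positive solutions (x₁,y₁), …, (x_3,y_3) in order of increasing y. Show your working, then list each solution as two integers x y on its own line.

19603 1287
768555217 50458122
30131975818099 1978261129845

√232 = [15; 4,3,7,3,4,30, …], period ℓ=6 (even) → k=5
k=0  a_k=15  p_k/q_k = 15/1
…
k=3  a_k=7  p_k/q_k = 1447/95
k=4  a_k=3  p_k/q_k = 4539/298
k=5  a_k=4  p_k/q_k = 19603/1287
fundamental: x₁=19603, y₁=1287  (since 384277609 − 232·1656369 = 1)
k=2:  x_2 = 19603·19603+232·1287·1287 = 768555217,  y_2 = 19603·1287+1287·19603 = 50458122
k=3:  x_3 = 19603·768555217+232·1287·50458122 = 30131975818099,  y_3 = 19603·50458122+1287·768555217 = 1978261129845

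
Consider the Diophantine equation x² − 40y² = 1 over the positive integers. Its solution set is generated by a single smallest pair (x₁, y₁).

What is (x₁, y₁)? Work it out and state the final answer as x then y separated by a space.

19 3

[6; 3,12] for √40; ℓ=2 ⇒ convergent index 1
step 0: (6, 1)  from 6·(1,0) + (0,1)
step 1: (19, 3)  from 3·(6,1) + (1,0)
fundamental: x₁=19, y₁=3  (since 361 − 40·9 = 1)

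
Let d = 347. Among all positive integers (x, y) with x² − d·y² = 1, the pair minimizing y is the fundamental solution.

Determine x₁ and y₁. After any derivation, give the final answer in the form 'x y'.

641602 34443

√347 → a₀=18, period (1,1,1,2,4,…,1,1,36); ℓ=14 even so k=13
i=0: a=18 ⇒ p=18, q=1
…
i=3: a=1 ⇒ p=56, q=3
i=4: a=2 ⇒ p=149, q=8
…
i=9: a=4 ⇒ p=74549, q=4002
…
i=12: a=1 ⇒ p=402885, q=21628
i=13: a=1 ⇒ p=641602, q=34443
fundamental: x₁=641602, y₁=34443  (since 411653126404 − 347·1186320249 = 1)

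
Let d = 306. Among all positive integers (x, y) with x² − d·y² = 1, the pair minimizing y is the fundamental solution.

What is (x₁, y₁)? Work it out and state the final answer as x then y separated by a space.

d=306: √d = [17; 2,34] (ℓ=2, even), read p_1/q_1
k=0  a_k=17  p_k/q_k = 17/1
k=1  a_k=2  p_k/q_k = 35/2
(x₁, y₁) = (35, 2);  35² − 306·2² = 1 ✓

35 2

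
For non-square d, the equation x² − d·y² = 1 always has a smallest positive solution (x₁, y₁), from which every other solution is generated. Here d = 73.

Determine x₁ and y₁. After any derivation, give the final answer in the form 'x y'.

2281249 267000

d=73: √d = [8; 1,1,5,5,1,1,16] (ℓ=7, odd), read p_13/q_13
a_0=8:  p_0=8·1+0=8,  q_0=8·0+1=1
a_1=1:  p_1=1·8+1=9,  q_1=1·1+0=1
a_2=1:  p_2=1·9+8=17,  q_2=1·1+1=2
a_3=5:  p_3=5·17+9=94,  q_3=5·2+1=11
a_4=5:  p_4=5·94+17=487,  q_4=5·11+2=57
…
a_6=1:  p_6=1·581+487=1068,  q_6=1·68+57=125
…
a_8=1:  p_8=1·17669+1068=18737,  q_8=1·2068+125=2193
…
a_10=5:  p_10=5·36406+18737=200767,  q_10=5·4261+2193=23498
…
a_12=1:  p_12=1·1040241+200767=1241008,  q_12=1·121751+23498=145249
a_13=1:  p_13=1·1241008+1040241=2281249,  q_13=1·145249+121751=267000
fundamental: x₁=2281249, y₁=267000  (since 5204097000001 − 73·71289000000 = 1)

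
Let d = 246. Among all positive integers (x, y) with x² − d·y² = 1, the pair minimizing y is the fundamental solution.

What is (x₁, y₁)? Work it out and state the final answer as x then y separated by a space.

√246 → a₀=15, period (1,2,5,1,14,1,5,2,1,30); ℓ=10 even so k=9
k=0  a_k=15  p_k/q_k = 15/1
k=1  a_k=1  p_k/q_k = 16/1
k=2  a_k=2  p_k/q_k = 47/3
k=3  a_k=5  p_k/q_k = 251/16
k=4  a_k=1  p_k/q_k = 298/19
k=5  a_k=14  p_k/q_k = 4423/282
k=6  a_k=1  p_k/q_k = 4721/301
k=7  a_k=5  p_k/q_k = 28028/1787
k=8  a_k=2  p_k/q_k = 60777/3875
k=9  a_k=1  p_k/q_k = 88805/5662
fundamental: x₁=88805, y₁=5662  (since 7886328025 − 246·32058244 = 1)

88805 5662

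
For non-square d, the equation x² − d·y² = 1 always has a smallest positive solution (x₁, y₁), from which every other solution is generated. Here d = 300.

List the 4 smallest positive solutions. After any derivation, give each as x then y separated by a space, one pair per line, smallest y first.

1351 78
3650401 210756
9863382151 569462634
26650854921601 1538687826312

[17; 3,8,3,34] for √300; ℓ=4 ⇒ convergent index 3
step 0: (17, 1)  from 17·(1,0) + (0,1)
…
step 2: (433, 25)  from 8·(52,3) + (17,1)
step 3: (1351, 78)  from 3·(433,25) + (52,3)
(x₁, y₁) = (1351, 78);  1351² − 300·78² = 1 ✓
(1351+78√300)^2 = 3650401 + 210756√300
(1351+78√300)^3 = 9863382151 + 569462634√300
(1351+78√300)^4 = 26650854921601 + 1538687826312√300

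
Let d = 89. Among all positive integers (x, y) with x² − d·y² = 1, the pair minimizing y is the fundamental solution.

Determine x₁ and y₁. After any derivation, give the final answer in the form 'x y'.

500001 53000

√89 → a₀=9, period (2,3,3,2,18); ℓ=5 odd so k=9
k=0  a_k=9  p_k/q_k = 9/1
k=1  a_k=2  p_k/q_k = 19/2
k=2  a_k=3  p_k/q_k = 66/7
…
k=8  a_k=3  p_k/q_k = 216991/23001
k=9  a_k=2  p_k/q_k = 500001/53000
→ (500001, 53000).  Check: 500001²=250001000001, 89·53000²=250001000000, difference 1.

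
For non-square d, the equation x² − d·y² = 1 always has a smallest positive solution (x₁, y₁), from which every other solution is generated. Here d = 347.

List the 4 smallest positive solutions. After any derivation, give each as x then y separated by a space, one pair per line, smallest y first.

√347 → a₀=18, period (1,1,1,2,4,…,1,1,36); ℓ=14 even so k=13
i=0: a=18 ⇒ p=18, q=1
i=1: a=1 ⇒ p=19, q=1
i=2: a=1 ⇒ p=37, q=2
…
i=7: a=17 ⇒ p=14269, q=766
i=8: a=1 ⇒ p=15070, q=809
…
i=11: a=1 ⇒ p=238717, q=12815
i=12: a=1 ⇒ p=402885, q=21628
i=13: a=1 ⇒ p=641602, q=34443
→ (641602, 34443).  Check: 641602²=411653126404, 347·34443²=411653126403, difference 1.
(641602+34443√347)^2 = 823306252807 + 44197395372√347
(641602+34443√347)^3 = 1056469876826312026 + 56714274530897445√347
(641602+34443√347)^4 = 1355666371822207590758497 + 72775983935101527618408√347

641602 34443
823306252807 44197395372
1056469876826312026 56714274530897445
1355666371822207590758497 72775983935101527618408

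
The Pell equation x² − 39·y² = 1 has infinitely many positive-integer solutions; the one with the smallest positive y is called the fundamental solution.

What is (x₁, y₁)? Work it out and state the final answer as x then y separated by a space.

√39 = [6; 4,12, …], period ℓ=2 (even) → k=1
a_0=6:  p_0=6·1+0=6,  q_0=6·0+1=1
a_1=4:  p_1=4·6+1=25,  q_1=4·1+0=4
fundamental: x₁=25, y₁=4  (since 625 − 39·16 = 1)

25 4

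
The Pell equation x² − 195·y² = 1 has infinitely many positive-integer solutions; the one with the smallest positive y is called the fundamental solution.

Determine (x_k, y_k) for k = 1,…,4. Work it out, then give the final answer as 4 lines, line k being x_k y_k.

14 1
391 28
10934 783
305761 21896

d=195: √d = [13; 1,26] (ℓ=2, even), read p_1/q_1
k=0  a_k=13  p_k/q_k = 13/1
k=1  a_k=1  p_k/q_k = 14/1
fundamental: x₁=14, y₁=1  (since 196 − 195·1 = 1)
(14+1√195)^2 = 391 + 28√195
(14+1√195)^3 = 10934 + 783√195
(14+1√195)^4 = 305761 + 21896√195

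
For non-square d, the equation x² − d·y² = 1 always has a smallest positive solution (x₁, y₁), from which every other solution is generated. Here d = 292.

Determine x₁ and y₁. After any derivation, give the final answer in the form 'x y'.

√292 = [17; 11,2,1,3,8,3,1,2,11,34, …], period ℓ=10 (even) → k=9
step 0: (17, 1)  from 17·(1,0) + (0,1)
…
step 3: (581, 34)  from 1·(393,23) + (188,11)
step 4: (2136, 125)  from 3·(581,34) + (393,23)
…
step 8: (200767, 11749)  from 2·(72812,4261) + (55143,3227)
step 9: (2281249, 133500)  from 11·(200767,11749) + (72812,4261)
(x₁, y₁) = (2281249, 133500);  2281249² − 292·133500² = 1 ✓

2281249 133500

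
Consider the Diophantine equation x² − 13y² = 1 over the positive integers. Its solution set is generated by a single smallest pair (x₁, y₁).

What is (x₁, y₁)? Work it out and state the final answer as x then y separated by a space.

649 180

[3; 1,1,1,1,6] for √13; ℓ=5 ⇒ convergent index 9
i=0: a=3 ⇒ p=3, q=1
…
i=3: a=1 ⇒ p=11, q=3
i=4: a=1 ⇒ p=18, q=5
…
i=6: a=1 ⇒ p=137, q=38
i=7: a=1 ⇒ p=256, q=71
i=8: a=1 ⇒ p=393, q=109
i=9: a=1 ⇒ p=649, q=180
fundamental: x₁=649, y₁=180  (since 421201 − 13·32400 = 1)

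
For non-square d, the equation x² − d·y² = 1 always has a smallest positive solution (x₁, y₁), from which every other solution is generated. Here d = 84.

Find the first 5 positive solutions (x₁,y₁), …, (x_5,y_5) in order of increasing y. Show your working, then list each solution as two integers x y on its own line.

√84 = [9; 6,18, …], period ℓ=2 (even) → k=1
k=0  a_k=9  p_k/q_k = 9/1
k=1  a_k=6  p_k/q_k = 55/6
fundamental: x₁=55, y₁=6  (since 3025 − 84·36 = 1)
n=2: (55,6)∘(55,6) = (55·55+84·6·6, 55·6+6·55) = (6049,660)
n=3: (6049,660)∘(55,6) = (55·6049+84·6·660, 55·660+6·6049) = (665335,72594)
n=4: (665335,72594)∘(55,6) = (55·665335+84·6·72594, 55·72594+6·665335) = (73180801,7984680)
n=5: (73180801,7984680)∘(55,6) = (55·73180801+84·6·7984680, 55·7984680+6·73180801) = (8049222775,878242206)

55 6
6049 660
665335 72594
73180801 7984680
8049222775 878242206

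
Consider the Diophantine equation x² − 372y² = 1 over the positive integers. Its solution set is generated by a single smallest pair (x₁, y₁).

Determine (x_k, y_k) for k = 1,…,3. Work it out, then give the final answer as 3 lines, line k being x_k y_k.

12151 630
295293601 15310260
7176225079351 372069937890

d=372: √d = [19; 3,2,12,2,3,38] (ℓ=6, even), read p_5/q_5
i=0: a=19 ⇒ p=19, q=1
i=1: a=3 ⇒ p=58, q=3
…
i=3: a=12 ⇒ p=1678, q=87
i=4: a=2 ⇒ p=3491, q=181
i=5: a=3 ⇒ p=12151, q=630
fundamental: x₁=12151, y₁=630  (since 147646801 − 372·396900 = 1)
n=2: (12151,630)∘(12151,630) = (12151·12151+372·630·630, 12151·630+630·12151) = (295293601,15310260)
n=3: (295293601,15310260)∘(12151,630) = (12151·295293601+372·630·15310260, 12151·15310260+630·295293601) = (7176225079351,372069937890)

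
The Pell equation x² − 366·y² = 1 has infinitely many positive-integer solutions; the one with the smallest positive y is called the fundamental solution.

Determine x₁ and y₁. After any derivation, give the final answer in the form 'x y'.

907925 47458

√366 → a₀=19, period (7,1,1,1,2,12,2,1,1,1,7,38); ℓ=12 even so k=11
i=0: a=19 ⇒ p=19, q=1
…
i=2: a=1 ⇒ p=153, q=8
…
i=4: a=1 ⇒ p=440, q=23
i=5: a=2 ⇒ p=1167, q=61
i=6: a=12 ⇒ p=14444, q=755
i=7: a=2 ⇒ p=30055, q=1571
…
i=9: a=1 ⇒ p=74554, q=3897
i=10: a=1 ⇒ p=119053, q=6223
i=11: a=7 ⇒ p=907925, q=47458
(x₁, y₁) = (907925, 47458);  907925² − 366·47458² = 1 ✓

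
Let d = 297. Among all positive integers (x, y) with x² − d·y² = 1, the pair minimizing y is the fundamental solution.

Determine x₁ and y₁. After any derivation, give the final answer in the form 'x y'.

√297 → a₀=17, period (4,3,1,1,2,1,1,3,4,34); ℓ=10 even so k=9
i=0: a=17 ⇒ p=17, q=1
…
i=2: a=3 ⇒ p=224, q=13
i=3: a=1 ⇒ p=293, q=17
i=4: a=1 ⇒ p=517, q=30
…
i=8: a=3 ⇒ p=11357, q=659
i=9: a=4 ⇒ p=48599, q=2820
fundamental: x₁=48599, y₁=2820  (since 2361862801 − 297·7952400 = 1)

48599 2820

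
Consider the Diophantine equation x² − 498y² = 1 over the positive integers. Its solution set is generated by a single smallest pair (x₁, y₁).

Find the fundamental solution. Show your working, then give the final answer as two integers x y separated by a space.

[22; 3,6,22,6,3,44] for √498; ℓ=6 ⇒ convergent index 5
k=0  a_k=22  p_k/q_k = 22/1
…
k=3  a_k=22  p_k/q_k = 9395/421
k=4  a_k=6  p_k/q_k = 56794/2545
k=5  a_k=3  p_k/q_k = 179777/8056
(x₁, y₁) = (179777, 8056);  179777² − 498·8056² = 1 ✓

179777 8056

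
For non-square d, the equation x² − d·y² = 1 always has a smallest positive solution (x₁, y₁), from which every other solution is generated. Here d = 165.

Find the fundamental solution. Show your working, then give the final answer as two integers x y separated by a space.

√165 → a₀=12, period (1,5,2,5,1,24); ℓ=6 even so k=5
i=0: a=12 ⇒ p=12, q=1
…
i=2: a=5 ⇒ p=77, q=6
i=3: a=2 ⇒ p=167, q=13
i=4: a=5 ⇒ p=912, q=71
i=5: a=1 ⇒ p=1079, q=84
fundamental: x₁=1079, y₁=84  (since 1164241 − 165·7056 = 1)

1079 84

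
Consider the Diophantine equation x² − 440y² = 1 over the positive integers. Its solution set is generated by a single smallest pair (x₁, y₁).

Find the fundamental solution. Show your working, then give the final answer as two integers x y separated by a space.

√440 = [20; 1,40, …], period ℓ=2 (even) → k=1
a_0=20:  p_0=20·1+0=20,  q_0=20·0+1=1
a_1=1:  p_1=1·20+1=21,  q_1=1·1+0=1
→ (21, 1).  Check: 21²=441, 440·1²=440, difference 1.

21 1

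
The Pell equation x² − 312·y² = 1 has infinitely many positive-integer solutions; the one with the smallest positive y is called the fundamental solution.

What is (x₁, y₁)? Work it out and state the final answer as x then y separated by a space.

d=312: √d = [17; 1,1,1,34] (ℓ=4, even), read p_3/q_3
k=0  a_k=17  p_k/q_k = 17/1
…
k=2  a_k=1  p_k/q_k = 35/2
k=3  a_k=1  p_k/q_k = 53/3
fundamental: x₁=53, y₁=3  (since 2809 − 312·9 = 1)

53 3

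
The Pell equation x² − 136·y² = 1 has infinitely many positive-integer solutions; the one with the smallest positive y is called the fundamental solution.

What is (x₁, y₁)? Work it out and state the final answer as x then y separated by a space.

35 3

√136 = [11; 1,1,1,22, …], period ℓ=4 (even) → k=3
k=0  a_k=11  p_k/q_k = 11/1
k=1  a_k=1  p_k/q_k = 12/1
k=2  a_k=1  p_k/q_k = 23/2
k=3  a_k=1  p_k/q_k = 35/3
→ (35, 3).  Check: 35²=1225, 136·3²=1224, difference 1.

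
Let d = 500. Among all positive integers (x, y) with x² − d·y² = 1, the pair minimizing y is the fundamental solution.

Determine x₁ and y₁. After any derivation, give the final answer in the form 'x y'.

√500 → a₀=22, period (2,1,3,2,1,…,1,2,44); ℓ=14 even so k=13
a_0=22:  p_0=22·1+0=22,  q_0=22·0+1=1
…
a_3=3:  p_3=3·67+45=246,  q_3=3·3+2=11
…
a_5=1:  p_5=1·559+246=805,  q_5=1·25+11=36
…
a_9=1:  p_9=1·15809+14445=30254,  q_9=1·707+646=1353
…
a_12=1:  p_12=1·259205+76317=335522,  q_12=1·11592+3413=15005
a_13=2:  p_13=2·335522+259205=930249,  q_13=2·15005+11592=41602
fundamental: x₁=930249, y₁=41602  (since 865363202001 − 500·1730726404 = 1)

930249 41602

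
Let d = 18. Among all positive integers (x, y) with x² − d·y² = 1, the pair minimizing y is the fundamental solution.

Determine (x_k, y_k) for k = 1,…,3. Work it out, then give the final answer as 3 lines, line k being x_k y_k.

[4; 4,8] for √18; ℓ=2 ⇒ convergent index 1
step 0: (4, 1)  from 4·(1,0) + (0,1)
step 1: (17, 4)  from 4·(4,1) + (1,0)
fundamental: x₁=17, y₁=4  (since 289 − 18·16 = 1)
n=2: (17,4)∘(17,4) = (17·17+18·4·4, 17·4+4·17) = (577,136)
n=3: (577,136)∘(17,4) = (17·577+18·4·136, 17·136+4·577) = (19601,4620)

17 4
577 136
19601 4620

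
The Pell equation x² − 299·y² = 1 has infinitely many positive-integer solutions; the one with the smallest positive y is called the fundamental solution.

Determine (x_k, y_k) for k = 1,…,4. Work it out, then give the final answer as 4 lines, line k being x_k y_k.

415 24
344449 19920
285892255 16533576
237290227201 13722848160

√299 = [17; 3,2,3,34, …], period ℓ=4 (even) → k=3
step 0: (17, 1)  from 17·(1,0) + (0,1)
…
step 2: (121, 7)  from 2·(52,3) + (17,1)
step 3: (415, 24)  from 3·(121,7) + (52,3)
fundamental: x₁=415, y₁=24  (since 172225 − 299·576 = 1)
(x_2, y_2) = (415·415 + 299·24·24, 415·24 + 24·415) = (344449, 19920)
(x_3, y_3) = (415·344449 + 299·24·19920, 415·19920 + 24·344449) = (285892255, 16533576)
(x_4, y_4) = (415·285892255 + 299·24·16533576, 415·16533576 + 24·285892255) = (237290227201, 13722848160)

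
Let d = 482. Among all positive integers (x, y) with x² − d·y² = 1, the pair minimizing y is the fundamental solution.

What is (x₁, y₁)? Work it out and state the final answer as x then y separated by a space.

d=482: √d = [21; 1,20,1,42] (ℓ=4, even), read p_3/q_3
step 0: (21, 1)  from 21·(1,0) + (0,1)
…
step 2: (461, 21)  from 20·(22,1) + (21,1)
step 3: (483, 22)  from 1·(461,21) + (22,1)
(x₁, y₁) = (483, 22);  483² − 482·22² = 1 ✓

483 22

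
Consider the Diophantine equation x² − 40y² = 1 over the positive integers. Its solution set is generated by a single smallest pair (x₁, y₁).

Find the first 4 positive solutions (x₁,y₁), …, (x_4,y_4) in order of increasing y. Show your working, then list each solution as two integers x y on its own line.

19 3
721 114
27379 4329
1039681 164388

√40 → a₀=6, period (3,12); ℓ=2 even so k=1
i=0: a=6 ⇒ p=6, q=1
i=1: a=3 ⇒ p=19, q=3
(x₁, y₁) = (19, 3);  19² − 40·3² = 1 ✓
n=2: (19,3)∘(19,3) = (19·19+40·3·3, 19·3+3·19) = (721,114)
n=3: (721,114)∘(19,3) = (19·721+40·3·114, 19·114+3·721) = (27379,4329)
n=4: (27379,4329)∘(19,3) = (19·27379+40·3·4329, 19·4329+3·27379) = (1039681,164388)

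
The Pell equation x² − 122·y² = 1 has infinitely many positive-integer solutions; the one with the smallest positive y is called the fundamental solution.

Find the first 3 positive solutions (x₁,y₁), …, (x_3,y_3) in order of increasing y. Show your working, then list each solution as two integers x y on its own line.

[11; 22] for √122; ℓ=1 ⇒ convergent index 1
i=0: a=11 ⇒ p=11, q=1
i=1: a=22 ⇒ p=243, q=22
→ (243, 22).  Check: 243²=59049, 122·22²=59048, difference 1.
n=2: (243,22)∘(243,22) = (243·243+122·22·22, 243·22+22·243) = (118097,10692)
n=3: (118097,10692)∘(243,22) = (243·118097+122·22·10692, 243·10692+22·118097) = (57394899,5196290)

243 22
118097 10692
57394899 5196290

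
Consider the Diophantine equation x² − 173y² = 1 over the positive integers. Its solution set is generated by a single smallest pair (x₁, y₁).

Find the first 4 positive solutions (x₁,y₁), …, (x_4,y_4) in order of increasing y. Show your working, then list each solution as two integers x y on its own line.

2499849 190060
12498490045601 950242601880
62488675684008728649 4750926036134042180
312424506839974574118902401 23753195401006348176659760

√173 → a₀=13, period (6,1,1,6,26); ℓ=5 odd so k=9
step 0: (13, 1)  from 13·(1,0) + (0,1)
…
step 4: (1118, 85)  from 6·(171,13) + (92,7)
…
step 8: (382343, 29069)  from 1·(205791,15646) + (176552,13423)
step 9: (2499849, 190060)  from 6·(382343,29069) + (205791,15646)
(x₁, y₁) = (2499849, 190060);  2499849² − 173·190060² = 1 ✓
k=2:  x_2 = 2499849·2499849+173·190060·190060 = 12498490045601,  y_2 = 2499849·190060+190060·2499849 = 950242601880
k=3:  x_3 = 2499849·12498490045601+173·190060·950242601880 = 62488675684008728649,  y_3 = 2499849·950242601880+190060·12498490045601 = 4750926036134042180
k=4:  x_4 = 2499849·62488675684008728649+173·190060·4750926036134042180 = 312424506839974574118902401,  y_4 = 2499849·4750926036134042180+190060·62488675684008728649 = 23753195401006348176659760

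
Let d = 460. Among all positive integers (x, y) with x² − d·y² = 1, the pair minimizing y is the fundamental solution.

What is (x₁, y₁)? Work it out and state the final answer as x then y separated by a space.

d=460: √d = [21; 2,4,3,1,2,10,2,1,3,4,2,42] (ℓ=12, even), read p_11/q_11
k=0  a_k=21  p_k/q_k = 21/1
…
k=2  a_k=4  p_k/q_k = 193/9
…
k=4  a_k=1  p_k/q_k = 815/38
…
k=6  a_k=10  p_k/q_k = 23335/1088
…
k=10  a_k=4  p_k/q_k = 1135029/52921
k=11  a_k=2  p_k/q_k = 2535751/118230
fundamental: x₁=2535751, y₁=118230  (since 6430033134001 − 460·13978332900 = 1)

2535751 118230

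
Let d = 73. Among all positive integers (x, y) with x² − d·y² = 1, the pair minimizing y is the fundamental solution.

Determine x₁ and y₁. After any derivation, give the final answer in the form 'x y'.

2281249 267000

√73 → a₀=8, period (1,1,5,5,1,1,16); ℓ=7 odd so k=13
k=0  a_k=8  p_k/q_k = 8/1
…
k=2  a_k=1  p_k/q_k = 17/2
…
k=5  a_k=1  p_k/q_k = 581/68
k=6  a_k=1  p_k/q_k = 1068/125
…
k=8  a_k=1  p_k/q_k = 18737/2193
…
k=12  a_k=1  p_k/q_k = 1241008/145249
k=13  a_k=1  p_k/q_k = 2281249/267000
→ (2281249, 267000).  Check: 2281249²=5204097000001, 73·267000²=5204097000000, difference 1.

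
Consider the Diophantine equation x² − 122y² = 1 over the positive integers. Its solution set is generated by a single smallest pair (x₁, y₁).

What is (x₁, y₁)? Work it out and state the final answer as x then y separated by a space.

243 22

[11; 22] for √122; ℓ=1 ⇒ convergent index 1
i=0: a=11 ⇒ p=11, q=1
i=1: a=22 ⇒ p=243, q=22
→ (243, 22).  Check: 243²=59049, 122·22²=59048, difference 1.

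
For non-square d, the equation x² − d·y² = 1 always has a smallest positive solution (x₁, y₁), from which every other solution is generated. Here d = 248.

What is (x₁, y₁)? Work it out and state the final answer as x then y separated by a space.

63 4

√248 → a₀=15, period (1,2,1,30); ℓ=4 even so k=3
k=0  a_k=15  p_k/q_k = 15/1
k=1  a_k=1  p_k/q_k = 16/1
k=2  a_k=2  p_k/q_k = 47/3
k=3  a_k=1  p_k/q_k = 63/4
→ (63, 4).  Check: 63²=3969, 248·4²=3968, difference 1.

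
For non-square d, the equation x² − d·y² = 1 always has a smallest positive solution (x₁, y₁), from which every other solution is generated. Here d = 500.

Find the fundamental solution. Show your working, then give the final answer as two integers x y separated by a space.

[22; 2,1,3,2,1,…,1,2,44] for √500; ℓ=14 ⇒ convergent index 13
a_0=22:  p_0=22·1+0=22,  q_0=22·0+1=1
…
a_2=1:  p_2=1·45+22=67,  q_2=1·2+1=3
a_3=3:  p_3=3·67+45=246,  q_3=3·3+2=11
a_4=2:  p_4=2·246+67=559,  q_4=2·11+3=25
a_5=1:  p_5=1·559+246=805,  q_5=1·25+11=36
…
a_10=2:  p_10=2·30254+15809=76317,  q_10=2·1353+707=3413
…
a_12=1:  p_12=1·259205+76317=335522,  q_12=1·11592+3413=15005
a_13=2:  p_13=2·335522+259205=930249,  q_13=2·15005+11592=41602
fundamental: x₁=930249, y₁=41602  (since 865363202001 − 500·1730726404 = 1)

930249 41602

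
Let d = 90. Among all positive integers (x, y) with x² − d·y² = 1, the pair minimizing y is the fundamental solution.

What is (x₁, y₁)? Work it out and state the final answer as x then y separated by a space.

19 2

√90 → a₀=9, period (2,18); ℓ=2 even so k=1
step 0: (9, 1)  from 9·(1,0) + (0,1)
step 1: (19, 2)  from 2·(9,1) + (1,0)
fundamental: x₁=19, y₁=2  (since 361 − 90·4 = 1)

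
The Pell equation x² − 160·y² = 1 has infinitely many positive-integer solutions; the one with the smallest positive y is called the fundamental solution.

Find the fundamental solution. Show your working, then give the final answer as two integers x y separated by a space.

721 57

√160 = [12; 1,1,1,5,1,1,1,24, …], period ℓ=8 (even) → k=7
step 0: (12, 1)  from 12·(1,0) + (0,1)
…
step 3: (38, 3)  from 1·(25,2) + (13,1)
step 4: (215, 17)  from 5·(38,3) + (25,2)
step 5: (253, 20)  from 1·(215,17) + (38,3)
step 6: (468, 37)  from 1·(253,20) + (215,17)
step 7: (721, 57)  from 1·(468,37) + (253,20)
(x₁, y₁) = (721, 57);  721² − 160·57² = 1 ✓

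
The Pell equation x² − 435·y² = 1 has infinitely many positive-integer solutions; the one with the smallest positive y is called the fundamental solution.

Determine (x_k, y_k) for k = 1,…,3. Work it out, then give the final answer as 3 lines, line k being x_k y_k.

[20; 1,5,1,40] for √435; ℓ=4 ⇒ convergent index 3
k=0  a_k=20  p_k/q_k = 20/1
…
k=2  a_k=5  p_k/q_k = 125/6
k=3  a_k=1  p_k/q_k = 146/7
→ (146, 7).  Check: 146²=21316, 435·7²=21315, difference 1.
k=2:  x_2 = 146·146+435·7·7 = 42631,  y_2 = 146·7+7·146 = 2044
k=3:  x_3 = 146·42631+435·7·2044 = 12448106,  y_3 = 146·2044+7·42631 = 596841

146 7
42631 2044
12448106 596841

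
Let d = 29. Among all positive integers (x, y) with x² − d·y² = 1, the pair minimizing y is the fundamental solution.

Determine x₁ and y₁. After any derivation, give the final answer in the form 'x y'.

9801 1820

√29 = [5; 2,1,1,2,10, …], period ℓ=5 (odd) → k=9
i=0: a=5 ⇒ p=5, q=1
…
i=4: a=2 ⇒ p=70, q=13
…
i=8: a=1 ⇒ p=3775, q=701
i=9: a=2 ⇒ p=9801, q=1820
(x₁, y₁) = (9801, 1820);  9801² − 29·1820² = 1 ✓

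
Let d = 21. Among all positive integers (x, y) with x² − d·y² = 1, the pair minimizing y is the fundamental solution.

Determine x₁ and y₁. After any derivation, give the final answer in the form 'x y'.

55 12

√21 = [4; 1,1,2,1,1,8, …], period ℓ=6 (even) → k=5
step 0: (4, 1)  from 4·(1,0) + (0,1)
…
step 4: (32, 7)  from 1·(23,5) + (9,2)
step 5: (55, 12)  from 1·(32,7) + (23,5)
fundamental: x₁=55, y₁=12  (since 3025 − 21·144 = 1)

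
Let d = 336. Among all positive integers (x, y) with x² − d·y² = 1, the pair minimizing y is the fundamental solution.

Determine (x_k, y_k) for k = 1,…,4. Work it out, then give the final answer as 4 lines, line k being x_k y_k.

√336 → a₀=18, period (3,36); ℓ=2 even so k=1
step 0: (18, 1)  from 18·(1,0) + (0,1)
step 1: (55, 3)  from 3·(18,1) + (1,0)
(x₁, y₁) = (55, 3);  55² − 336·3² = 1 ✓
n=2: (55,3)∘(55,3) = (55·55+336·3·3, 55·3+3·55) = (6049,330)
n=3: (6049,330)∘(55,3) = (55·6049+336·3·330, 55·330+3·6049) = (665335,36297)
n=4: (665335,36297)∘(55,3) = (55·665335+336·3·36297, 55·36297+3·665335) = (73180801,3992340)

55 3
6049 330
665335 36297
73180801 3992340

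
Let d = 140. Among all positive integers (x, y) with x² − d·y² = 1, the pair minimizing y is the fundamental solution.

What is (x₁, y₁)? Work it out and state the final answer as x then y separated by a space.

√140 = [11; 1,4,1,22, …], period ℓ=4 (even) → k=3
a_0=11:  p_0=11·1+0=11,  q_0=11·0+1=1
…
a_2=4:  p_2=4·12+11=59,  q_2=4·1+1=5
a_3=1:  p_3=1·59+12=71,  q_3=1·5+1=6
(x₁, y₁) = (71, 6);  71² − 140·6² = 1 ✓

71 6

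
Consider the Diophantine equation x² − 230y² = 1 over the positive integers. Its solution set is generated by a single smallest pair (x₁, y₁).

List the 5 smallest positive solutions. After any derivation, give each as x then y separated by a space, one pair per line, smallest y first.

91 6
16561 1092
3014011 198738
548533441 36169224
99830072251 6582600030

√230 → a₀=15, period (6,30); ℓ=2 even so k=1
step 0: (15, 1)  from 15·(1,0) + (0,1)
step 1: (91, 6)  from 6·(15,1) + (1,0)
(x₁, y₁) = (91, 6);  91² − 230·6² = 1 ✓
n=2: (91,6)∘(91,6) = (91·91+230·6·6, 91·6+6·91) = (16561,1092)
n=3: (16561,1092)∘(91,6) = (91·16561+230·6·1092, 91·1092+6·16561) = (3014011,198738)
n=4: (3014011,198738)∘(91,6) = (91·3014011+230·6·198738, 91·198738+6·3014011) = (548533441,36169224)
n=5: (548533441,36169224)∘(91,6) = (91·548533441+230·6·36169224, 91·36169224+6·548533441) = (99830072251,6582600030)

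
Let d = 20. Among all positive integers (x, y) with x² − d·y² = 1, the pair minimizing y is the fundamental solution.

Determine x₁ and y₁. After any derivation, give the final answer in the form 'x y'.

9 2

√20 → a₀=4, period (2,8); ℓ=2 even so k=1
step 0: (4, 1)  from 4·(1,0) + (0,1)
step 1: (9, 2)  from 2·(4,1) + (1,0)
(x₁, y₁) = (9, 2);  9² − 20·2² = 1 ✓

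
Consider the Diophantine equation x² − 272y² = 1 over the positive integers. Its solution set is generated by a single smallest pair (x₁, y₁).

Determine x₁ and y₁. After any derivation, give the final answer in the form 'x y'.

33 2

√272 = [16; 2,32, …], period ℓ=2 (even) → k=1
k=0  a_k=16  p_k/q_k = 16/1
k=1  a_k=2  p_k/q_k = 33/2
(x₁, y₁) = (33, 2);  33² − 272·2² = 1 ✓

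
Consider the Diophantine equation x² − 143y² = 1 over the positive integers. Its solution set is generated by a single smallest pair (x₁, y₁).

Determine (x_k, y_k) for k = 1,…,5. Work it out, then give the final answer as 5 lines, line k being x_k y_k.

√143 → a₀=11, period (1,22); ℓ=2 even so k=1
k=0  a_k=11  p_k/q_k = 11/1
k=1  a_k=1  p_k/q_k = 12/1
fundamental: x₁=12, y₁=1  (since 144 − 143·1 = 1)
(x_2, y_2) = (12·12 + 143·1·1, 12·1 + 1·12) = (287, 24)
(x_3, y_3) = (12·287 + 143·1·24, 12·24 + 1·287) = (6876, 575)
(x_4, y_4) = (12·6876 + 143·1·575, 12·575 + 1·6876) = (164737, 13776)
(x_5, y_5) = (12·164737 + 143·1·13776, 12·13776 + 1·164737) = (3946812, 330049)

12 1
287 24
6876 575
164737 13776
3946812 330049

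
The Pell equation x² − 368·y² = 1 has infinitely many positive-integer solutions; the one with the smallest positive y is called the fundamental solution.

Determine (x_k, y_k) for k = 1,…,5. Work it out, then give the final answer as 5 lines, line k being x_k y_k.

d=368: √d = [19; 5,2,5,38] (ℓ=4, even), read p_3/q_3
k=0  a_k=19  p_k/q_k = 19/1
…
k=2  a_k=2  p_k/q_k = 211/11
k=3  a_k=5  p_k/q_k = 1151/60
(x₁, y₁) = (1151, 60);  1151² − 368·60² = 1 ✓
k=2:  x_2 = 1151·1151+368·60·60 = 2649601,  y_2 = 1151·60+60·1151 = 138120
k=3:  x_3 = 1151·2649601+368·60·138120 = 6099380351,  y_3 = 1151·138120+60·2649601 = 317952180
k=4:  x_4 = 1151·6099380351+368·60·317952180 = 14040770918401,  y_4 = 1151·317952180+60·6099380351 = 731925780240
k=5:  x_5 = 1151·14040770918401+368·60·731925780240 = 32321848554778751,  y_5 = 1151·731925780240+60·14040770918401 = 1684892828160300

1151 60
2649601 138120
6099380351 317952180
14040770918401 731925780240
32321848554778751 1684892828160300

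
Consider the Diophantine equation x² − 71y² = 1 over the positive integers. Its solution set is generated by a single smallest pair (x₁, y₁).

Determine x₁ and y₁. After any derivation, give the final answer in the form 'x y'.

√71 = [8; 2,2,1,7,1,2,2,16, …], period ℓ=8 (even) → k=7
i=0: a=8 ⇒ p=8, q=1
i=1: a=2 ⇒ p=17, q=2
i=2: a=2 ⇒ p=42, q=5
…
i=4: a=7 ⇒ p=455, q=54
…
i=6: a=2 ⇒ p=1483, q=176
i=7: a=2 ⇒ p=3480, q=413
(x₁, y₁) = (3480, 413);  3480² − 71·413² = 1 ✓

3480 413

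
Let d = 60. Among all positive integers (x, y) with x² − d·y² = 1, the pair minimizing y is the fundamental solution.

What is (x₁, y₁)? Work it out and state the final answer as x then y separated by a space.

[7; 1,2,1,14] for √60; ℓ=4 ⇒ convergent index 3
step 0: (7, 1)  from 7·(1,0) + (0,1)
step 1: (8, 1)  from 1·(7,1) + (1,0)
step 2: (23, 3)  from 2·(8,1) + (7,1)
step 3: (31, 4)  from 1·(23,3) + (8,1)
(x₁, y₁) = (31, 4);  31² − 60·4² = 1 ✓

31 4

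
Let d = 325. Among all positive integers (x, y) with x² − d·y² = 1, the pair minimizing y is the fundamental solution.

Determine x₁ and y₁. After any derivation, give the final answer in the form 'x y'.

[18; 36] for √325; ℓ=1 ⇒ convergent index 1
k=0  a_k=18  p_k/q_k = 18/1
k=1  a_k=36  p_k/q_k = 649/36
→ (649, 36).  Check: 649²=421201, 325·36²=421200, difference 1.

649 36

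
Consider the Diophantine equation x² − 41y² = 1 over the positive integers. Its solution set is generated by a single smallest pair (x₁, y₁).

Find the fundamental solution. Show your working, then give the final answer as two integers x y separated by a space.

√41 = [6; 2,2,12, …], period ℓ=3 (odd) → k=5
a_0=6:  p_0=6·1+0=6,  q_0=6·0+1=1
a_1=2:  p_1=2·6+1=13,  q_1=2·1+0=2
a_2=2:  p_2=2·13+6=32,  q_2=2·2+1=5
…
a_4=2:  p_4=2·397+32=826,  q_4=2·62+5=129
a_5=2:  p_5=2·826+397=2049,  q_5=2·129+62=320
→ (2049, 320).  Check: 2049²=4198401, 41·320²=4198400, difference 1.

2049 320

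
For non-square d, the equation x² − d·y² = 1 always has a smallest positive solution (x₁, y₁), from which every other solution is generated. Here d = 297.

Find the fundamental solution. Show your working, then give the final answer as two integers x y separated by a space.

[17; 4,3,1,1,2,1,1,3,4,34] for √297; ℓ=10 ⇒ convergent index 9
a_0=17:  p_0=17·1+0=17,  q_0=17·0+1=1
…
a_7=1:  p_7=1·1844+1327=3171,  q_7=1·107+77=184
a_8=3:  p_8=3·3171+1844=11357,  q_8=3·184+107=659
a_9=4:  p_9=4·11357+3171=48599,  q_9=4·659+184=2820
→ (48599, 2820).  Check: 48599²=2361862801, 297·2820²=2361862800, difference 1.

48599 2820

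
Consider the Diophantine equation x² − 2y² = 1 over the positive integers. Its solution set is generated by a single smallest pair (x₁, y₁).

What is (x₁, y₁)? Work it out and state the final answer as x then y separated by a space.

3 2

√2 → a₀=1, period (2); ℓ=1 odd so k=1
k=0  a_k=1  p_k/q_k = 1/1
k=1  a_k=2  p_k/q_k = 3/2
(x₁, y₁) = (3, 2);  3² − 2·2² = 1 ✓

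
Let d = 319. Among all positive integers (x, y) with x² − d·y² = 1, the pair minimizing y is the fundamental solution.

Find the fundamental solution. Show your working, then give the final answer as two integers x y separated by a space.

12901780 722361

[17; 1,6,5,1,4,…,6,1,34] for √319; ℓ=14 ⇒ convergent index 13
i=0: a=17 ⇒ p=17, q=1
…
i=4: a=1 ⇒ p=768, q=43
…
i=6: a=3 ⇒ p=11913, q=667
i=7: a=1 ⇒ p=15628, q=875
i=8: a=3 ⇒ p=58797, q=3292
i=9: a=4 ⇒ p=250816, q=14043
i=10: a=1 ⇒ p=309613, q=17335
i=11: a=5 ⇒ p=1798881, q=100718
i=12: a=6 ⇒ p=11102899, q=621643
i=13: a=1 ⇒ p=12901780, q=722361
fundamental: x₁=12901780, y₁=722361  (since 166455927168400 − 319·521805414321 = 1)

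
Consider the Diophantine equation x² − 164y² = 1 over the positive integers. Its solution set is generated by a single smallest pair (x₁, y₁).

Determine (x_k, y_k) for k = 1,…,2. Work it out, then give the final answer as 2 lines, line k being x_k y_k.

2049 160
8396801 655680

d=164: √d = [12; 1,4,6,4,1,24] (ℓ=6, even), read p_5/q_5
step 0: (12, 1)  from 12·(1,0) + (0,1)
…
step 2: (64, 5)  from 4·(13,1) + (12,1)
…
step 4: (1652, 129)  from 4·(397,31) + (64,5)
step 5: (2049, 160)  from 1·(1652,129) + (397,31)
(x₁, y₁) = (2049, 160);  2049² − 164·160² = 1 ✓
(x_2, y_2) = (2049·2049 + 164·160·160, 2049·160 + 160·2049) = (8396801, 655680)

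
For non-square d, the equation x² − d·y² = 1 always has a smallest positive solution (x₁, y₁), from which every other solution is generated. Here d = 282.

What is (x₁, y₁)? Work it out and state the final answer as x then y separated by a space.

[16; 1,3,1,4,1,3,1,32] for √282; ℓ=8 ⇒ convergent index 7
k=0  a_k=16  p_k/q_k = 16/1
k=1  a_k=1  p_k/q_k = 17/1
k=2  a_k=3  p_k/q_k = 67/4
…
k=6  a_k=3  p_k/q_k = 1864/111
k=7  a_k=1  p_k/q_k = 2351/140
(x₁, y₁) = (2351, 140);  2351² − 282·140² = 1 ✓

2351 140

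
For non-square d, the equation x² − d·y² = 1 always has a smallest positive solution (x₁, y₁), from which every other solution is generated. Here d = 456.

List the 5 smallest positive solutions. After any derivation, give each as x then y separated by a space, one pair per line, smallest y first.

[21; 2,1,4,1,2,42] for √456; ℓ=6 ⇒ convergent index 5
step 0: (21, 1)  from 21·(1,0) + (0,1)
step 1: (43, 2)  from 2·(21,1) + (1,0)
step 2: (64, 3)  from 1·(43,2) + (21,1)
…
step 4: (363, 17)  from 1·(299,14) + (64,3)
step 5: (1025, 48)  from 2·(363,17) + (299,14)
fundamental: x₁=1025, y₁=48  (since 1050625 − 456·2304 = 1)
n=2: (1025,48)∘(1025,48) = (1025·1025+456·48·48, 1025·48+48·1025) = (2101249,98400)
n=3: (2101249,98400)∘(1025,48) = (1025·2101249+456·48·98400, 1025·98400+48·2101249) = (4307559425,201719952)
n=4: (4307559425,201719952)∘(1025,48) = (1025·4307559425+456·48·201719952, 1025·201719952+48·4307559425) = (8830494720001,413525803200)
n=5: (8830494720001,413525803200)∘(1025,48) = (1025·8830494720001+456·48·413525803200, 1025·413525803200+48·8830494720001) = (18102509868442625,847727694840048)

1025 48
2101249 98400
4307559425 201719952
8830494720001 413525803200
18102509868442625 847727694840048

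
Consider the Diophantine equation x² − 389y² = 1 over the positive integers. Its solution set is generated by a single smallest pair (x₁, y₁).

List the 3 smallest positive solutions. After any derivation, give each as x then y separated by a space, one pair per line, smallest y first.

[19; 1,2,1,1,1,1,2,1,38] for √389; ℓ=9 ⇒ convergent index 17
k=0  a_k=19  p_k/q_k = 19/1
…
k=2  a_k=2  p_k/q_k = 59/3
…
k=7  a_k=2  p_k/q_k = 927/47
…
k=12  a_k=1  p_k/q_k = 202418/10263
…
k=15  a_k=1  p_k/q_k = 910240/46151
k=16  a_k=2  p_k/q_k = 2376809/120509
k=17  a_k=1  p_k/q_k = 3287049/166660
fundamental: x₁=3287049, y₁=166660  (since 10804691128401 − 389·27775555600 = 1)
k=2:  x_2 = 3287049·3287049+389·166660·166660 = 21609382256801,  y_2 = 3287049·166660+166660·3287049 = 1095639172680
k=3:  x_3 = 3287049·21609382256801+389·166660·1095639172680 = 142062196675667653449,  y_3 = 3287049·1095639172680+166660·21609382256801 = 7202839293837075980

3287049 166660
21609382256801 1095639172680
142062196675667653449 7202839293837075980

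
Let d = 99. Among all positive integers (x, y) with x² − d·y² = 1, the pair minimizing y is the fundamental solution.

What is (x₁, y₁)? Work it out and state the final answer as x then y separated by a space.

d=99: √d = [9; 1,18] (ℓ=2, even), read p_1/q_1
i=0: a=9 ⇒ p=9, q=1
i=1: a=1 ⇒ p=10, q=1
(x₁, y₁) = (10, 1);  10² − 99·1² = 1 ✓

10 1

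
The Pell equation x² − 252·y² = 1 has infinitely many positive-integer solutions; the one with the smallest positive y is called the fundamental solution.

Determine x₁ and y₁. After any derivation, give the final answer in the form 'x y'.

127 8

d=252: √d = [15; 1,6,1,30] (ℓ=4, even), read p_3/q_3
step 0: (15, 1)  from 15·(1,0) + (0,1)
step 1: (16, 1)  from 1·(15,1) + (1,0)
step 2: (111, 7)  from 6·(16,1) + (15,1)
step 3: (127, 8)  from 1·(111,7) + (16,1)
(x₁, y₁) = (127, 8);  127² − 252·8² = 1 ✓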